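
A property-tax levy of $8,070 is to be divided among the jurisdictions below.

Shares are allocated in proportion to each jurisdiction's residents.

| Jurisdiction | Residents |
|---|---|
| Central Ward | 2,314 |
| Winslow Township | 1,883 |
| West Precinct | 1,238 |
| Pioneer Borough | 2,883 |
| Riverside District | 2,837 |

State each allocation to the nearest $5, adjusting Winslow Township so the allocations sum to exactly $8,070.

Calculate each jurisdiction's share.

Total residents = 11,155.
Raw shares: Central Ward 2,314/11,155 × $8,070 = 1,674.05; Winslow Township 1,883/11,155 × $8,070 = 1,362.24; West Precinct 1,238/11,155 × $8,070 = 895.62; Pioneer Borough 2,883/11,155 × $8,070 = 2,085.68; Riverside District 2,837/11,155 × $8,070 = 2,052.41.
At nearest $5: Central Ward $1,675; Winslow Township $1,360; West Precinct $895; Pioneer Borough $2,085; Riverside District $2,050. Sum = $8,065.
Difference $8,070 − $8,065 = +$5 applied to Winslow Township: Winslow Township becomes $1,365.

Central Ward: $1,675 · Winslow Township: $1,365 · West Precinct: $895 · Pioneer Borough: $2,085 · Riverside District: $2,050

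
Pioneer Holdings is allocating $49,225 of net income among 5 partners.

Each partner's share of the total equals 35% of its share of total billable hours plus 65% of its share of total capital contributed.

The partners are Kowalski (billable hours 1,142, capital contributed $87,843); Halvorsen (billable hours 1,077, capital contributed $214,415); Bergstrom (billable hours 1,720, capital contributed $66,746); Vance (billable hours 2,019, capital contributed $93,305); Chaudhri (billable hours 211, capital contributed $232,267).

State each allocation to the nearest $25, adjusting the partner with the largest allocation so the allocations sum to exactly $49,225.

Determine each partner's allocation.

Kowalski: $7,225; Halvorsen: $12,900; Bergstrom: $7,875; Vance: $9,925; Chaudhri: $11,300

Billable hours total 6,169; capital contributed total 694,576.
Blended shares (35% billable hours + 65% capital contributed): Kowalski 0.1470; Halvorsen 0.2618; Bergstrom 0.1600; Vance 0.2019; Chaudhri 0.2293.
Unrounded shares: Kowalski 7,235.94; Halvorsen 12,885.05; Bergstrom 7,878.32; Vance 9,936.83; Chaudhri 11,288.86.
Rounded to nearest $25: Kowalski $7,225; Halvorsen $12,875; Bergstrom $7,875; Vance $9,925; Chaudhri $11,300. Sum = $49,200.
Difference $49,225 − $49,200 = +$25 applied to largest allocation (Halvorsen): Halvorsen becomes $12,900.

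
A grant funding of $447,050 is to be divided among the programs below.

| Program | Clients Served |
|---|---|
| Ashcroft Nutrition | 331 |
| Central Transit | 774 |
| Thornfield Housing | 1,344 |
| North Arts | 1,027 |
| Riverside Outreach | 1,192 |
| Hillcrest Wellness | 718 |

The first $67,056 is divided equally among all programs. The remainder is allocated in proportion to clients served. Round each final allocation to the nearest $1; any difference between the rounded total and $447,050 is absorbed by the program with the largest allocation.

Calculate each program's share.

$67,056 shared equally gives $11,176 per program.
Remainder $379,994 by clients served (total 5,386): Ashcroft Nutrition 23,352.77 → $23,353; Central Transit 54,607.38 → $54,607; Thornfield Housing 94,822.12 → $94,822; North Arts 72,457.08 → $72,457; Riverside Outreach 84,098.19 → $84,098; Hillcrest Wellness 50,656.46 → $50,656.
Rounding difference +$1 on remainder applied to Thornfield Housing.
Totals: Ashcroft Nutrition $11,176 + $23,353 = $34,529; Central Transit $11,176 + $54,607 = $65,783; Thornfield Housing $11,176 + $94,823 = $105,999; North Arts $11,176 + $72,457 = $83,633; Riverside Outreach $11,176 + $84,098 = $95,274; Hillcrest Wellness $11,176 + $50,656 = $61,832.

Ashcroft Nutrition: $34,529; Central Transit: $65,783; Thornfield Housing: $105,999; North Arts: $83,633; Riverside Outreach: $95,274; Hillcrest Wellness: $61,832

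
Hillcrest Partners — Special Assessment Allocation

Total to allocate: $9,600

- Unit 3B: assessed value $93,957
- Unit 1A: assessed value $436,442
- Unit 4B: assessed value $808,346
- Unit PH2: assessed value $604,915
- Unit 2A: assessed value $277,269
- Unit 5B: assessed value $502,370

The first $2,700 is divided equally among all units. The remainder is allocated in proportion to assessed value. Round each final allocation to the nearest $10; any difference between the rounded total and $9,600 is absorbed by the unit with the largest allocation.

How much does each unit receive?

Unit 3B: $690 · Unit 1A: $1,560 · Unit 4B: $2,500 · Unit PH2: $1,980 · Unit 2A: $1,150 · Unit 5B: $1,720

$2,700 shared equally gives $450 per unit.
Remainder $6,900 by assessed value (total 2,723,299): Unit 3B 238.06 → $240; Unit 1A 1,105.81 → $1,110; Unit 4B 2,048.10 → $2,050; Unit PH2 1,532.67 → $1,530; Unit 2A 702.51 → $700; Unit 5B 1,272.85 → $1,270.
Totals: Unit 3B $450 + $240 = $690; Unit 1A $450 + $1,110 = $1,560; Unit 4B $450 + $2,050 = $2,500; Unit PH2 $450 + $1,530 = $1,980; Unit 2A $450 + $700 = $1,150; Unit 5B $450 + $1,270 = $1,720.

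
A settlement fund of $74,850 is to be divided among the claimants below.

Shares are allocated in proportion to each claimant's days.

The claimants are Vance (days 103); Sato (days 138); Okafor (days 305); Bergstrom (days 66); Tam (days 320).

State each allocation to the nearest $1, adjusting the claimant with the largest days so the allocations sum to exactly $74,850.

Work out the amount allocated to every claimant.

Vance: $8,272; Sato: $11,083; Okafor: $24,495; Bergstrom: $5,301; Tam: $25,699

Combined days = 932.
Unrounded shares: Vance 103/932 × $74,850 = 8,272.05; Sato 138/932 × $74,850 = 11,082.94; Okafor 305/932 × $74,850 = 24,494.90; Bergstrom 66/932 × $74,850 = 5,300.54; Tam 320/932 × $74,850 = 25,699.57.
Rounded to nearest $1: Vance $8,272; Sato $11,083; Okafor $24,495; Bergstrom $5,301; Tam $25,700. Sum = $74,851.
Difference $74,850 − $74,851 = −$1 applied to largest days (Tam): Tam becomes $25,699.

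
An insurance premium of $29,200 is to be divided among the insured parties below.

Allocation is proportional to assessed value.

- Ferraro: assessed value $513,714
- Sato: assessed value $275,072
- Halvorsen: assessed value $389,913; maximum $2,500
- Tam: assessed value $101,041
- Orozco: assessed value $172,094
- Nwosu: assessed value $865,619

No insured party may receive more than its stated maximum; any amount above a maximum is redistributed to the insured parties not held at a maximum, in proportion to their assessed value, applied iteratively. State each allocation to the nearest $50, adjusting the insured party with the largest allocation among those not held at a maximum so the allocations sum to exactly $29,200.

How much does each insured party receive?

Ferraro: $7,100 · Sato: $3,800 · Halvorsen: $2,500 · Tam: $1,400 · Orozco: $2,400 · Nwosu: $12,000

Assessed value total: 2,317,453.
Unconstrained shares: Ferraro 6,472.82; Sato 3,465.92; Halvorsen 4,912.92; Tam 1,273.12; Orozco 2,168.39; Nwosu 10,906.83.
Capped: Halvorsen ($2,500); balance $26,700 reallocated over remaining assessed value 1,927,540.
Redistributed shares: Ferraro 7,115.89 → $7,100; Sato 3,810.26 → $3,800; Tam 1,399.61 → $1,400; Orozco 2,383.82 → $2,400; Nwosu 11,990.43 → $12,000.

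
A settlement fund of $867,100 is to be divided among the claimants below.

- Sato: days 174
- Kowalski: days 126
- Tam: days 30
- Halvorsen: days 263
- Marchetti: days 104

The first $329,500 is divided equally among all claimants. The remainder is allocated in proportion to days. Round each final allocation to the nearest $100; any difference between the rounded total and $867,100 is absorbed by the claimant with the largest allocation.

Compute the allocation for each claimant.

$329,500 shared equally gives $65,900 per claimant.
Remainder $537,600 by days (total 697): Sato 134,207.17 → $134,200; Kowalski 97,184.51 → $97,200; Tam 23,139.17 → $23,100; Halvorsen 202,853.37 → $202,900; Marchetti 80,215.78 → $80,200.
Totals: Sato $65,900 + $134,200 = $200,100; Kowalski $65,900 + $97,200 = $163,100; Tam $65,900 + $23,100 = $89,000; Halvorsen $65,900 + $202,900 = $268,800; Marchetti $65,900 + $80,200 = $146,100.

Sato: $200,100 · Kowalski: $163,100 · Tam: $89,000 · Halvorsen: $268,800 · Marchetti: $146,100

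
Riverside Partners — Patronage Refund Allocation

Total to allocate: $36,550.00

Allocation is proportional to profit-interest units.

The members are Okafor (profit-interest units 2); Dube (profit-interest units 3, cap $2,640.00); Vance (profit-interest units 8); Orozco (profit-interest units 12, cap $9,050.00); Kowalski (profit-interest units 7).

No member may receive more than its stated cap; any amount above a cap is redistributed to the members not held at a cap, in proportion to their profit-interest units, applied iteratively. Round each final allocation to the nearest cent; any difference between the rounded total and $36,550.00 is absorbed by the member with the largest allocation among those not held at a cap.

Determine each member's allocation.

Okafor: $2,924.71 | Dube: $2,640.00 | Vance: $11,698.82 | Orozco: $9,050.00 | Kowalski: $10,236.47

Total profit-interest units = 32.
Unconstrained shares: Okafor 2,284.3750; Dube 3,426.5625; Vance 9,137.5000; Orozco 13,706.2500; Kowalski 7,995.3125.
Held at cap: Dube ($2,640.00), Orozco ($9,050.00); balance $24,860.00 reallocated over remaining profit-interest units 17.
Redistributed shares: Okafor 2,924.7059 → $2,924.71; Vance 11,698.8235 → $11,698.82; Kowalski 10,236.4706 → $10,236.47.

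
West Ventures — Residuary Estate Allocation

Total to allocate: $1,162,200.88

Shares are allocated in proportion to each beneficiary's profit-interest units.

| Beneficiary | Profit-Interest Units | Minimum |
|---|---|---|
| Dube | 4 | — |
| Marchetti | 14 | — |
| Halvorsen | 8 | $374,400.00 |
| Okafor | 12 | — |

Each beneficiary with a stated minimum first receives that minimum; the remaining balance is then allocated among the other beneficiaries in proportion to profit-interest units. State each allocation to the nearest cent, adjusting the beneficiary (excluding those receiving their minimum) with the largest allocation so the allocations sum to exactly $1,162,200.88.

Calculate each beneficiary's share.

Minimums first: Halvorsen $374,400.00. Residual $787,800.88.
Residual split over remaining profit-interest units 30: Dube 105,040.1173 → $105,040.12; Marchetti 367,640.4107 → $367,640.41; Okafor 315,120.3520 → $315,120.35.

Dube: $105,040.12 | Marchetti: $367,640.41 | Halvorsen: $374,400.00 | Okafor: $315,120.35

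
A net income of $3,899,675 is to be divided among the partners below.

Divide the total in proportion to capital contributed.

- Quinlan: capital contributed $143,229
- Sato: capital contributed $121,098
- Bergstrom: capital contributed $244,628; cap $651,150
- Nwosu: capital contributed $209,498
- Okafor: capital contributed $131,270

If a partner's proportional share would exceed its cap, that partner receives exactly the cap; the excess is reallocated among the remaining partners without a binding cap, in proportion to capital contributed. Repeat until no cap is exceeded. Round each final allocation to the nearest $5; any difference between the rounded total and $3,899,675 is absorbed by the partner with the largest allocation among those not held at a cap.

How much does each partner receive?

Quinlan: $768,940; Sato: $650,130; Bergstrom: $651,150; Nwosu: $1,124,715; Okafor: $704,740

Sum of capital contributed: 849,723.
Pro-rata shares before constraints: Quinlan 657,327.80; Sato 555,760.93; Bergstrom 1,122,683.15; Nwosu 961,459.34; Okafor 602,443.78.
Cap binds for Bergstrom ($651,150); residual $3,248,525 reallocated over remaining capital contributed 605,095.
Redistributed shares: Quinlan 768,942.05 → $768,940; Sato 650,129.12 → $650,130; Nwosu 1,124,715.11 → $1,124,715; Okafor 704,738.72 → $704,740.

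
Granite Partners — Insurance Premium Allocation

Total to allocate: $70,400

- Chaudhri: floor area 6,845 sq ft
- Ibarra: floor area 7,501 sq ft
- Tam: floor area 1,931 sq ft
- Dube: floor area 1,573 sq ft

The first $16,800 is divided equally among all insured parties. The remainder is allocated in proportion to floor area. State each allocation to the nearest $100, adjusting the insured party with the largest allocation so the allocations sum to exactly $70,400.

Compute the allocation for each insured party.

Equal tier: $16,800 ÷ 4 = $4,200 apiece.
Remainder $53,600 by floor area (total 17,850): Chaudhri 20,554.17 → $20,600; Ibarra 22,524.01 → $22,500; Tam 5,798.41 → $5,800; Dube 4,723.41 → $4,700.
Totals: Chaudhri $4,200 + $20,600 = $24,800; Ibarra $4,200 + $22,500 = $26,700; Tam $4,200 + $5,800 = $10,000; Dube $4,200 + $4,700 = $8,900.

Chaudhri: $24,800 · Ibarra: $26,700 · Tam: $10,000 · Dube: $8,900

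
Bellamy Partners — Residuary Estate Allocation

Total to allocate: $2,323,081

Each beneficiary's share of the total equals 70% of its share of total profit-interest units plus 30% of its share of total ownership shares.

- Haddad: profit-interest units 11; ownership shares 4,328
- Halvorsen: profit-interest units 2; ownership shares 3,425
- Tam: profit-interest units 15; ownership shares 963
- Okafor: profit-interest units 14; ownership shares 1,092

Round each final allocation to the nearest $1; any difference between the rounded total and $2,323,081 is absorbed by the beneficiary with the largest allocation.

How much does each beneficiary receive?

Profit-interest units total 42; ownership shares total 9,808.
Combined weights (70% profit-interest units + 30% ownership shares): Haddad 0.3157; Halvorsen 0.1381; Tam 0.2795; Okafor 0.2667.
Raw shares: Haddad 733,431.66; Halvorsen 320,805.30; Tam 649,197.87; Okafor 619,646.17.
At nearest $1: Haddad $733,432; Halvorsen $320,805; Tam $649,198; Okafor $619,646. Sum = $2,323,081.
No rounding difference to absorb.

Haddad: $733,432 | Halvorsen: $320,805 | Tam: $649,198 | Okafor: $619,646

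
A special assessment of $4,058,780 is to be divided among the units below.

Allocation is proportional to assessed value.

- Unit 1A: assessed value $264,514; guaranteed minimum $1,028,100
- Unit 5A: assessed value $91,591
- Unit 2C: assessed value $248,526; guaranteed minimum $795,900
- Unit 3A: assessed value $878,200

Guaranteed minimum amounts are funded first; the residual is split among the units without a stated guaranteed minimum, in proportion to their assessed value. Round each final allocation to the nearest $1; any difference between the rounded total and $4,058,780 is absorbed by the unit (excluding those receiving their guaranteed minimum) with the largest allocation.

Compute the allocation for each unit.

Unit 1A: $1,028,100 · Unit 5A: $211,062 · Unit 2C: $795,900 · Unit 3A: $2,023,718

Guaranteed amounts: Unit 1A $1,028,100; Unit 2C $795,900. Remaining pool $2,234,780.
Remaining pool split over remaining assessed value 969,791: Unit 5A 211,061.70 → $211,062; Unit 3A 2,023,718.30 → $2,023,718.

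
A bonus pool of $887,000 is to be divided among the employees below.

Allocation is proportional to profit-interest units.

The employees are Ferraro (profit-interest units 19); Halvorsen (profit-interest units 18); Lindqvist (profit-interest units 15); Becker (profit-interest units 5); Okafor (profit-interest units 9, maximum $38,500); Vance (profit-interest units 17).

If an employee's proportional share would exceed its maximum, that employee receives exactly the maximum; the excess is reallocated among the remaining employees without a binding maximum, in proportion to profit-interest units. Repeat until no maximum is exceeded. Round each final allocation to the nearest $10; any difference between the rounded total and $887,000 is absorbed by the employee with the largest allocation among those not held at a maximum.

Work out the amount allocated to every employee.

Profit-interest units total: 83.
Proportional shares (ignoring caps): Ferraro 203,048.19; Halvorsen 192,361.45; Lindqvist 160,301.20; Becker 53,433.73; Okafor 96,180.72; Vance 181,674.70.
Capped: Okafor ($38,500); residual $848,500 reallocated over remaining profit-interest units 74.
Remaining shares: Ferraro 217,858.11 → $217,860; Halvorsen 206,391.89 → $206,390; Lindqvist 171,993.24 → $171,990; Becker 57,331.08 → $57,330; Vance 194,925.68 → $194,930.

Ferraro: $217,860 | Halvorsen: $206,390 | Lindqvist: $171,990 | Becker: $57,330 | Okafor: $38,500 | Vance: $194,930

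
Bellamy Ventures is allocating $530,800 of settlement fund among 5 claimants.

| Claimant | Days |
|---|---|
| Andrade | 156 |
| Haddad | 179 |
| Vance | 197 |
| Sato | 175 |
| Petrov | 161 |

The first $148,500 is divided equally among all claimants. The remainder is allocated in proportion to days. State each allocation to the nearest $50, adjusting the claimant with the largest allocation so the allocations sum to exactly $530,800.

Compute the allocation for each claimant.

Equal tier: $148,500 ÷ 5 = $29,700 apiece.
Remainder $382,300 by days (total 868): Andrade 68,708.29 → $68,700; Haddad 78,838.36 → $78,850; Vance 86,766.24 → $86,750; Sato 77,076.61 → $77,100; Petrov 70,910.48 → $70,900.
Totals: Andrade $29,700 + $68,700 = $98,400; Haddad $29,700 + $78,850 = $108,550; Vance $29,700 + $86,750 = $116,450; Sato $29,700 + $77,100 = $106,800; Petrov $29,700 + $70,900 = $100,600.

Andrade: $98,400 | Haddad: $108,550 | Vance: $116,450 | Sato: $106,800 | Petrov: $100,600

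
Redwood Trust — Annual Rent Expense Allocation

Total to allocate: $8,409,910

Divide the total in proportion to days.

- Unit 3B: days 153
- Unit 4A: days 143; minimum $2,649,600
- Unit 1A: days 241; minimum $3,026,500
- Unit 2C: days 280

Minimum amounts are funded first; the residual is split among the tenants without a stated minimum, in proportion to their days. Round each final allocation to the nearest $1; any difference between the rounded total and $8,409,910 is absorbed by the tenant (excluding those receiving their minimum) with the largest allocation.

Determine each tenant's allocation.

Unit 3B: $965,988 | Unit 4A: $2,649,600 | Unit 1A: $3,026,500 | Unit 2C: $1,767,822

Guaranteed amounts: Unit 4A $2,649,600; Unit 1A $3,026,500. Remaining pool $2,733,810.
Remaining pool split over remaining days 433: Unit 3B 965,988.29 → $965,988; Unit 2C 1,767,821.71 → $1,767,822.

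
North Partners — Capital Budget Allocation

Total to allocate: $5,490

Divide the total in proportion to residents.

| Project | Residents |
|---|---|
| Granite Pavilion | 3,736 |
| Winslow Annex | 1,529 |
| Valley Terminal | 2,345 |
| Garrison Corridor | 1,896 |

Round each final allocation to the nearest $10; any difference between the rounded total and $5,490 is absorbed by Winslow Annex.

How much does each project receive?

Granite Pavilion: $2,160 | Winslow Annex: $890 | Valley Terminal: $1,350 | Garrison Corridor: $1,090

Combined residents = 9,506.
Unrounded shares: Granite Pavilion 3,736/9,506 × $5,490 = 2,157.65; Winslow Annex 1,529/9,506 × $5,490 = 883.04; Valley Terminal 2,345/9,506 × $5,490 = 1,354.31; Garrison Corridor 1,896/9,506 × $5,490 = 1,094.997.
Rounded to nearest $10: Granite Pavilion $2,160; Winslow Annex $880; Valley Terminal $1,350; Garrison Corridor $1,090. Sum = $5,480.
Difference $5,490 − $5,480 = +$10 applied to Winslow Annex: Winslow Annex becomes $890.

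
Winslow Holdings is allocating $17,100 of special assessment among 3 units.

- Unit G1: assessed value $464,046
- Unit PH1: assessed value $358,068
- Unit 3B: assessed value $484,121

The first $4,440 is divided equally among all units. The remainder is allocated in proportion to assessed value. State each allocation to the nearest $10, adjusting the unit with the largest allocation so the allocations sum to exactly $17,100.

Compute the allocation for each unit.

Unit G1: $5,980 | Unit PH1: $4,950 | Unit 3B: $6,170

Equal tier: $4,440 ÷ 3 = $1,480 apiece.
Remainder $12,660 by assessed value (total 1,306,235): Unit G1 4,497.52 → $4,500; Unit PH1 3,470.39 → $3,470; Unit 3B 4,692.09 → $4,690.
Totals: Unit G1 $1,480 + $4,500 = $5,980; Unit PH1 $1,480 + $3,470 = $4,950; Unit 3B $1,480 + $4,690 = $6,170.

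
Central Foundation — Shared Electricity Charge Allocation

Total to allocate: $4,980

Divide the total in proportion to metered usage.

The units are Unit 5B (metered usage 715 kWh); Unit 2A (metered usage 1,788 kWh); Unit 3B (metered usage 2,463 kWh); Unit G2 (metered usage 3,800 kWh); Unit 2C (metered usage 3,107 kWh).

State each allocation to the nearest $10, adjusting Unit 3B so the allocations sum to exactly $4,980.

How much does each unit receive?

Unit 5B: $300 · Unit 2A: $750 · Unit 3B: $1,040 · Unit G2: $1,590 · Unit 2C: $1,300

Sum of metered usage: 11,873.
Proportional shares: Unit 5B 715/11,873 × $4,980 = 299.90; Unit 2A 1,788/11,873 × $4,980 = 749.96; Unit 3B 2,463/11,873 × $4,980 = 1,033.08; Unit G2 3,800/11,873 × $4,980 = 1,593.87; Unit 2C 3,107/11,873 × $4,980 = 1,303.20.
At nearest $10: Unit 5B $300; Unit 2A $750; Unit 3B $1,030; Unit G2 $1,590; Unit 2C $1,300. Sum = $4,970.
Difference $4,980 − $4,970 = +$10 applied to Unit 3B: Unit 3B becomes $1,040.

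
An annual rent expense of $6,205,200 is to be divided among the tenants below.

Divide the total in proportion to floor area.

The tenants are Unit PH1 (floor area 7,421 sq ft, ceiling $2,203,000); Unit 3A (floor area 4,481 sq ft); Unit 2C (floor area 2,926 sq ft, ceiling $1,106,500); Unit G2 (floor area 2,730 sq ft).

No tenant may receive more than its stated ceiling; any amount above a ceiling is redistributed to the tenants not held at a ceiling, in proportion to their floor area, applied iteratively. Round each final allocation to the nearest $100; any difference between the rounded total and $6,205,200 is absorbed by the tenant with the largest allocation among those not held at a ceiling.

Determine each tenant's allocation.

Sum of floor area: 17,558.
Unconstrained shares: Unit PH1 2,622,667.11; Unit 3A 1,583,637.16; Unit 2C 1,034,082.20; Unit G2 964,813.53.
Capped: Unit PH1 ($2,203,000); residual $4,002,200 reallocated over remaining floor area 10,137.
Capped: Unit 2C ($1,106,500); residual $2,895,700 reallocated over remaining floor area 7,211.
Shares after redistribution: Unit 3A 1,799,421.95 → $1,799,400; Unit G2 1,096,278.05 → $1,096,300.

Unit PH1: $2,203,000 | Unit 3A: $1,799,400 | Unit 2C: $1,106,500 | Unit G2: $1,096,300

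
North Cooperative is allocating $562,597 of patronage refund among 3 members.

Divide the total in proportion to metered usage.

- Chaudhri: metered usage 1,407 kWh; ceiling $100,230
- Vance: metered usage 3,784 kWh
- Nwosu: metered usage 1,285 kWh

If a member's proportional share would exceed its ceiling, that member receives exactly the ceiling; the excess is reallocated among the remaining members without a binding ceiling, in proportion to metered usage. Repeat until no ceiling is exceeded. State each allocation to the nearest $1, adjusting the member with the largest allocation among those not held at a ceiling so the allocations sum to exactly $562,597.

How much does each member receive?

Chaudhri: $100,230 | Vance: $345,156 | Nwosu: $117,211

Metered usage total: 6,476.
Unconstrained shares: Chaudhri 122,231.93; Vance 328,731.79; Nwosu 111,633.28.
Held at cap: Chaudhri ($100,230); remaining pool $462,367 reallocated over remaining metered usage 5,069.
Remaining shares: Vance 345,156.19 → $345,156; Nwosu 117,210.81 → $117,211.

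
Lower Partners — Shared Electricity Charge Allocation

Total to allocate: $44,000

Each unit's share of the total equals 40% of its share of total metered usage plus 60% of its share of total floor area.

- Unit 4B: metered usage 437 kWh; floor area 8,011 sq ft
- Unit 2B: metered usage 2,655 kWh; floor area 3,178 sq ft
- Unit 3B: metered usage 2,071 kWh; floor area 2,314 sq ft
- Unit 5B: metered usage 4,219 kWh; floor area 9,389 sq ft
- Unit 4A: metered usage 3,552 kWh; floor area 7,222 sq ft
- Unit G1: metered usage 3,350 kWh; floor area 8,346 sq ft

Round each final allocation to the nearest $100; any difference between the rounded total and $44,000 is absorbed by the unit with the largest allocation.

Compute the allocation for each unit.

Totals — metered usage 16,284, floor area 38,460.
Composite weights (40% metered usage + 60% floor area): Unit 4B 0.1357; Unit 2B 0.1148; Unit 3B 0.0870; Unit 5B 0.2501; Unit 4A 0.1999; Unit G1 0.2125.
Raw shares: Unit 4B 5,971.29; Unit 2B 5,051.03; Unit 3B 3,826.76; Unit 5B 11,004.83; Unit 4A 8,796.44; Unit G1 9,349.66.
After rounding ($100): Unit 4B $6,000; Unit 2B $5,100; Unit 3B $3,800; Unit 5B $11,000; Unit 4A $8,800; Unit G1 $9,300. Sum = $44,000.
No rounding difference to absorb.

Unit 4B: $6,000 | Unit 2B: $5,100 | Unit 3B: $3,800 | Unit 5B: $11,000 | Unit 4A: $8,800 | Unit G1: $9,300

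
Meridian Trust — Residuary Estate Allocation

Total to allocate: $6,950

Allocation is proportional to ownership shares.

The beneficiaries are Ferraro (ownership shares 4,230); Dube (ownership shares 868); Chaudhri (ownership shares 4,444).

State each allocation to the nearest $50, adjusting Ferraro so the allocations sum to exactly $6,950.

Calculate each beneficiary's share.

Sum of ownership shares: 9,542.
Proportional shares: Ferraro 4,230/9,542 × $6,950 = 3,080.96; Dube 868/9,542 × $6,950 = 632.22; Chaudhri 4,444/9,542 × $6,950 = 3,236.83.
At nearest $50: Ferraro $3,100; Dube $650; Chaudhri $3,250. Sum = $7,000.
Difference $6,950 − $7,000 = −$50 applied to Ferraro: Ferraro becomes $3,050.

Ferraro: $3,050; Dube: $650; Chaudhri: $3,250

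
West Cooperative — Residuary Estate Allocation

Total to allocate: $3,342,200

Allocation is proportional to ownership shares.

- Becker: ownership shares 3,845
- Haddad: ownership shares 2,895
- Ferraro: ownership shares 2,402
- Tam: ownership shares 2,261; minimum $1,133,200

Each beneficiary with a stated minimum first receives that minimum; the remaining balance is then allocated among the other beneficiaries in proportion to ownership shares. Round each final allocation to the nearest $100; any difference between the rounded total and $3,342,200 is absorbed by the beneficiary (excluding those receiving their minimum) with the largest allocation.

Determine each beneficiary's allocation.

Becker: $929,100; Haddad: $699,500; Ferraro: $580,400; Tam: $1,133,200

Guaranteed amounts: Tam $1,133,200. Balance $2,209,000.
Balance split over remaining ownership shares 9,142: Becker 929,075.15 → $929,100; Haddad 699,524.72 → $699,500; Ferraro 580,400.13 → $580,400.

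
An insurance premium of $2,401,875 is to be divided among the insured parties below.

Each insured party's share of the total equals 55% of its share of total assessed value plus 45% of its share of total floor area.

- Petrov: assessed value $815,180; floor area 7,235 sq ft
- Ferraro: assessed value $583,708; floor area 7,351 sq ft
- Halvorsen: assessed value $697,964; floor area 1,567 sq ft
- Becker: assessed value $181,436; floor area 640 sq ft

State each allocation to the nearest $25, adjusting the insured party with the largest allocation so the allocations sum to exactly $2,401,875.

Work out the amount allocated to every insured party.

Petrov: $938,350; Ferraro: $811,575; Halvorsen: $505,550; Becker: $146,400

Totals — assessed value 2,278,288, floor area 16,793.
Blended shares (55% assessed value + 45% floor area): Petrov 0.3907; Ferraro 0.3379; Halvorsen 0.2105; Becker 0.0610.
Raw shares: Petrov 938,334.48; Ferraro 811,584.98; Halvorsen 505,560.43; Becker 146,395.12.
Rounded to nearest $25: Petrov $938,325; Ferraro $811,575; Halvorsen $505,550; Becker $146,400. Sum = $2,401,850.
Difference $2,401,875 − $2,401,850 = +$25 applied to largest allocation (Petrov): Petrov becomes $938,350.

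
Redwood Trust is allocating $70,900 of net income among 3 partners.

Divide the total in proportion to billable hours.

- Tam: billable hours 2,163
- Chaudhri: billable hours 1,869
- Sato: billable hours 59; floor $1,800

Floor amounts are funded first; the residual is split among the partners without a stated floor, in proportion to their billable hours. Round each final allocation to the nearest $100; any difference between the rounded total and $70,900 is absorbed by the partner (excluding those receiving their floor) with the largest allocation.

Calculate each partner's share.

Tam: $37,100 | Chaudhri: $32,000 | Sato: $1,800

Minimums first: Sato $1,800. Remaining pool $69,100.
Remaining pool split over remaining billable hours 4,032: Tam 37,069.27 → $37,100; Chaudhri 32,030.73 → $32,000.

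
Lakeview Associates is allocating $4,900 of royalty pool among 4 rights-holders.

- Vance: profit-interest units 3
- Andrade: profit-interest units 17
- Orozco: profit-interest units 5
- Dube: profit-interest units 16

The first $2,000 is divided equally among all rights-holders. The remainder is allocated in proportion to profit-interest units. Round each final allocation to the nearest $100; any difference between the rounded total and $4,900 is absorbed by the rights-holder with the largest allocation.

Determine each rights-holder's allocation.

First tranche $2,000 split equally: $500 each.
Remainder $2,900 by profit-interest units (total 41): Vance 212.20 → $200; Andrade 1,202.44 → $1,200; Orozco 353.66 → $400; Dube 1,131.71 → $1,100.
Totals: Vance $500 + $200 = $700; Andrade $500 + $1,200 = $1,700; Orozco $500 + $400 = $900; Dube $500 + $1,100 = $1,600.

Vance: $700 · Andrade: $1,700 · Orozco: $900 · Dube: $1,600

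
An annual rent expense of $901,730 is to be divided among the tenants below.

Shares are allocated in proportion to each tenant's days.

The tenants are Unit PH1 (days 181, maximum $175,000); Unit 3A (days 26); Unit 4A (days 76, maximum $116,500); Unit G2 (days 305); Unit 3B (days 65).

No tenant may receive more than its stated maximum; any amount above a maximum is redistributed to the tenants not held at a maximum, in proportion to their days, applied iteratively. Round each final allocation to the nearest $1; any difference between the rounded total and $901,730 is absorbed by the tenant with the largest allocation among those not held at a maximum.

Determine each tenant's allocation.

Unit PH1: $175,000 | Unit 3A: $40,066 | Unit 4A: $116,500 | Unit G2: $470,000 | Unit 3B: $100,164

Total days = 653.
Unconstrained shares: Unit PH1 249,943.54; Unit 3A 35,903.49; Unit 4A 104,948.67; Unit G2 421,175.57; Unit 3B 89,758.73.
Held at cap: Unit PH1 ($175,000); remaining pool $726,730 reallocated over remaining days 472.
Held at cap: Unit 4A ($116,500); remaining pool $610,230 reallocated over remaining days 396.
Remaining shares: Unit 3A 40,065.61 → $40,066; Unit G2 470,000.38 → $470,000; Unit 3B 100,164.02 → $100,164.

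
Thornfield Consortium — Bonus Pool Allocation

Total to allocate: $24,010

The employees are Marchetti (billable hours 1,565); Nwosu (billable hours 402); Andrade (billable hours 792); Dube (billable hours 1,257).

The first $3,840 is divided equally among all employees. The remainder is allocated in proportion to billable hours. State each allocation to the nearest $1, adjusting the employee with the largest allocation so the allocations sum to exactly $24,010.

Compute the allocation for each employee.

Marchetti: $8,820 · Nwosu: $2,979 · Andrade: $4,938 · Dube: $7,273

Equal tier: $3,840 ÷ 4 = $960 apiece.
Remainder $20,170 by billable hours (total 4,016): Marchetti 7,860.07 → $7,860; Nwosu 2,019.01 → $2,019; Andrade 3,977.75 → $3,978; Dube 6,313.17 → $6,313.
Totals: Marchetti $960 + $7,860 = $8,820; Nwosu $960 + $2,019 = $2,979; Andrade $960 + $3,978 = $4,938; Dube $960 + $6,313 = $7,273.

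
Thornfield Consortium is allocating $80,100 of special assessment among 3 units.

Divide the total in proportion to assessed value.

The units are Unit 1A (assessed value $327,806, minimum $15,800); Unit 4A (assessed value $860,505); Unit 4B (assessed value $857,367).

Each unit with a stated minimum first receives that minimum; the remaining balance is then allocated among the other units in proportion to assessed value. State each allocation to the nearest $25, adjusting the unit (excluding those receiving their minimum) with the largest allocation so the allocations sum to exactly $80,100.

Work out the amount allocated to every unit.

Guaranteed amounts: Unit 1A $15,800. Remaining pool $64,300.
Remaining pool split over remaining assessed value 1,717,872: Unit 4A 32,208.73 → $32,200; Unit 4B 32,091.27 → $32,100.

Unit 1A: $15,800 · Unit 4A: $32,200 · Unit 4B: $32,100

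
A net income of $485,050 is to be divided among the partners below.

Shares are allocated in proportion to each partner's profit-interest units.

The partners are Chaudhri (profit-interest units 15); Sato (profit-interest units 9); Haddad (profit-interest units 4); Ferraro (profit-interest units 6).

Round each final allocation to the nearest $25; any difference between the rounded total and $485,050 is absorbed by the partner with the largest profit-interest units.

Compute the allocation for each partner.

Chaudhri: $213,975 · Sato: $128,400 · Haddad: $57,075 · Ferraro: $85,600

Total profit-interest units = 34.
Pro-rata amounts: Chaudhri 15/34 × $485,050 = 213,992.65; Sato 9/34 × $485,050 = 128,395.59; Haddad 4/34 × $485,050 = 57,064.71; Ferraro 6/34 × $485,050 = 85,597.06.
After rounding ($25): Chaudhri $214,000; Sato $128,400; Haddad $57,075; Ferraro $85,600. Sum = $485,075.
Difference $485,050 − $485,075 = −$25 applied to largest profit-interest units (Chaudhri): Chaudhri becomes $213,975.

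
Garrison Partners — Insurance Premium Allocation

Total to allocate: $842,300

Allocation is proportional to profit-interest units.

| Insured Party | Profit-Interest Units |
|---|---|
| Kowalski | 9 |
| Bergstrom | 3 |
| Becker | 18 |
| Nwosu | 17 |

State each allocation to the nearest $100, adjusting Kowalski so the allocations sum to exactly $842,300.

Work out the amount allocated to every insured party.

Kowalski: $161,200; Bergstrom: $53,800; Becker: $322,600; Nwosu: $304,700

Sum of profit-interest units: 47.
Unrounded shares: Kowalski 9/47 × $842,300 = 161,291.49; Bergstrom 3/47 × $842,300 = 53,763.83; Becker 18/47 × $842,300 = 322,582.98; Nwosu 17/47 × $842,300 = 304,661.70.
Rounded to nearest $100: Kowalski $161,300; Bergstrom $53,800; Becker $322,600; Nwosu $304,700. Sum = $842,400.
Difference $842,300 − $842,400 = −$100 applied to Kowalski: Kowalski becomes $161,200.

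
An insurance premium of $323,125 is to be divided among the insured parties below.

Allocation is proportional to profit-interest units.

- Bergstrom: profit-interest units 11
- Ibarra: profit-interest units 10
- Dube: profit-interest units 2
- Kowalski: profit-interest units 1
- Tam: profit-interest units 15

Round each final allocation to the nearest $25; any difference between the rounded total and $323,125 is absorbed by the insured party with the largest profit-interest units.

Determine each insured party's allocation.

Bergstrom: $91,150 · Ibarra: $82,850 · Dube: $16,575 · Kowalski: $8,275 · Tam: $124,275

Sum of profit-interest units: 11 + 10 + 2 + 1 + 15 = 39.
Proportional shares: Bergstrom 91,137.82; Ibarra 82,852.56; Dube 16,570.51; Kowalski 8,285.26; Tam 124,278.85.
After rounding ($25): Bergstrom $91,150; Ibarra $82,850; Dube $16,575; Kowalski $8,275; Tam $124,275. Sum = $323,125.
Sum already equals the total — no adjustment.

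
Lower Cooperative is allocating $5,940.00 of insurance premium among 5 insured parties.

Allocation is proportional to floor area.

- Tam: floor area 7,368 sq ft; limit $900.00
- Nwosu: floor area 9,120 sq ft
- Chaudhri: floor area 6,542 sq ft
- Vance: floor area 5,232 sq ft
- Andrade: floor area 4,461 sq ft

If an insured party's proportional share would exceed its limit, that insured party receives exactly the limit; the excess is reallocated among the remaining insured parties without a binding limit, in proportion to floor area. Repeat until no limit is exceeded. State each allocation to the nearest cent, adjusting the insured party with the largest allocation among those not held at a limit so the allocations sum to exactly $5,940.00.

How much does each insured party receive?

Tam: $900.00 | Nwosu: $1,812.85 | Chaudhri: $1,300.40 | Vance: $1,040.00 | Andrade: $886.75

Total floor area = 32,723.
Pro-rata shares before constraints: Tam 1,337.4666; Nwosu 1,655.4961; Chaudhri 1,187.5280; Vance 949.7320; Andrade 809.7772.
Held at cap: Tam ($900.00); remaining pool $5,040.00 reallocated over remaining floor area 25,355.
Redistributed shares: Nwosu 1,812.8495 → $1,812.85; Chaudhri 1,300.4015 → $1,300.40; Vance 1,040.0032 → $1,040.00; Andrade 886.7458 → $886.75.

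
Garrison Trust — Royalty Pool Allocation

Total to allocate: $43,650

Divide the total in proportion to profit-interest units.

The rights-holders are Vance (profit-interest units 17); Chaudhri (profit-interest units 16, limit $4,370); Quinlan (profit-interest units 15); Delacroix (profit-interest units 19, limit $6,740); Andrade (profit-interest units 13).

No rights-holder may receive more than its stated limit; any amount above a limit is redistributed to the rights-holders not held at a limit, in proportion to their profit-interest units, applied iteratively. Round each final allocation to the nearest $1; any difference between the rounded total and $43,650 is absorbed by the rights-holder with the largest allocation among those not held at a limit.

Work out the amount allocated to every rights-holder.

Vance: $12,293 · Chaudhri: $4,370 · Quinlan: $10,847 · Delacroix: $6,740 · Andrade: $9,400

Sum of profit-interest units: 80.
Pro-rata shares before constraints: Vance 9,275.62; Chaudhri 8,730.00; Quinlan 8,184.38; Delacroix 10,366.88; Andrade 7,093.12.
Held at cap: Chaudhri ($4,370), Delacroix ($6,740); remaining pool $32,540 reallocated over remaining profit-interest units 45.
Shares after redistribution: Vance 12,292.89 → $12,293; Quinlan 10,846.67 → $10,847; Andrade 9,400.44 → $9,400.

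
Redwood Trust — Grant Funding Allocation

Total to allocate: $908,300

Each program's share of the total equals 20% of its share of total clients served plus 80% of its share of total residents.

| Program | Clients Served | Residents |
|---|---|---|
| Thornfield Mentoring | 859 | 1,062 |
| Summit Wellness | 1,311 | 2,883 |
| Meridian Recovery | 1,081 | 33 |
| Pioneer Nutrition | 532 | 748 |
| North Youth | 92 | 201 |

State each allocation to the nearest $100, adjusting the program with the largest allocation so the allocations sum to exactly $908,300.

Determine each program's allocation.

Totals — clients served 3,875, residents 4,927.
Composite weights (20% clients served + 80% residents): Thornfield Mentoring 0.2168; Summit Wellness 0.5358; Meridian Recovery 0.0612; Pioneer Nutrition 0.1489; North Youth 0.0374.
Proportional shares: Thornfield Mentoring 196,894.98; Summit Wellness 486,648.05; Meridian Recovery 55,544.16; Pioneer Nutrition 135,256.12; North Youth 33,956.69.
Rounded to nearest $100: Thornfield Mentoring $196,900; Summit Wellness $486,600; Meridian Recovery $55,500; Pioneer Nutrition $135,300; North Youth $34,000. Sum = $908,300.
Sum already equals the total — no adjustment.

Thornfield Mentoring: $196,900 | Summit Wellness: $486,600 | Meridian Recovery: $55,500 | Pioneer Nutrition: $135,300 | North Youth: $34,000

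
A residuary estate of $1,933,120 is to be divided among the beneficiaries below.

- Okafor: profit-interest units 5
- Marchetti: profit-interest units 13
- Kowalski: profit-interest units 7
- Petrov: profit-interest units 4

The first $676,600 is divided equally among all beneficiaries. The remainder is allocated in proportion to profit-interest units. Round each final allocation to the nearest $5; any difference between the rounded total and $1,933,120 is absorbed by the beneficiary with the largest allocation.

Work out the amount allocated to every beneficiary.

Equal tier: $676,600 ÷ 4 = $169,150 apiece.
Remainder $1,256,520 by profit-interest units (total 29): Okafor 216,641.38 → $216,640; Marchetti 563,267.59 → $563,270; Kowalski 303,297.93 → $303,300; Petrov 173,313.10 → $173,315.
Rounding difference −$5 on remainder applied to Marchetti.
Totals: Okafor $169,150 + $216,640 = $385,790; Marchetti $169,150 + $563,265 = $732,415; Kowalski $169,150 + $303,300 = $472,450; Petrov $169,150 + $173,315 = $342,465.

Okafor: $385,790 | Marchetti: $732,415 | Kowalski: $472,450 | Petrov: $342,465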